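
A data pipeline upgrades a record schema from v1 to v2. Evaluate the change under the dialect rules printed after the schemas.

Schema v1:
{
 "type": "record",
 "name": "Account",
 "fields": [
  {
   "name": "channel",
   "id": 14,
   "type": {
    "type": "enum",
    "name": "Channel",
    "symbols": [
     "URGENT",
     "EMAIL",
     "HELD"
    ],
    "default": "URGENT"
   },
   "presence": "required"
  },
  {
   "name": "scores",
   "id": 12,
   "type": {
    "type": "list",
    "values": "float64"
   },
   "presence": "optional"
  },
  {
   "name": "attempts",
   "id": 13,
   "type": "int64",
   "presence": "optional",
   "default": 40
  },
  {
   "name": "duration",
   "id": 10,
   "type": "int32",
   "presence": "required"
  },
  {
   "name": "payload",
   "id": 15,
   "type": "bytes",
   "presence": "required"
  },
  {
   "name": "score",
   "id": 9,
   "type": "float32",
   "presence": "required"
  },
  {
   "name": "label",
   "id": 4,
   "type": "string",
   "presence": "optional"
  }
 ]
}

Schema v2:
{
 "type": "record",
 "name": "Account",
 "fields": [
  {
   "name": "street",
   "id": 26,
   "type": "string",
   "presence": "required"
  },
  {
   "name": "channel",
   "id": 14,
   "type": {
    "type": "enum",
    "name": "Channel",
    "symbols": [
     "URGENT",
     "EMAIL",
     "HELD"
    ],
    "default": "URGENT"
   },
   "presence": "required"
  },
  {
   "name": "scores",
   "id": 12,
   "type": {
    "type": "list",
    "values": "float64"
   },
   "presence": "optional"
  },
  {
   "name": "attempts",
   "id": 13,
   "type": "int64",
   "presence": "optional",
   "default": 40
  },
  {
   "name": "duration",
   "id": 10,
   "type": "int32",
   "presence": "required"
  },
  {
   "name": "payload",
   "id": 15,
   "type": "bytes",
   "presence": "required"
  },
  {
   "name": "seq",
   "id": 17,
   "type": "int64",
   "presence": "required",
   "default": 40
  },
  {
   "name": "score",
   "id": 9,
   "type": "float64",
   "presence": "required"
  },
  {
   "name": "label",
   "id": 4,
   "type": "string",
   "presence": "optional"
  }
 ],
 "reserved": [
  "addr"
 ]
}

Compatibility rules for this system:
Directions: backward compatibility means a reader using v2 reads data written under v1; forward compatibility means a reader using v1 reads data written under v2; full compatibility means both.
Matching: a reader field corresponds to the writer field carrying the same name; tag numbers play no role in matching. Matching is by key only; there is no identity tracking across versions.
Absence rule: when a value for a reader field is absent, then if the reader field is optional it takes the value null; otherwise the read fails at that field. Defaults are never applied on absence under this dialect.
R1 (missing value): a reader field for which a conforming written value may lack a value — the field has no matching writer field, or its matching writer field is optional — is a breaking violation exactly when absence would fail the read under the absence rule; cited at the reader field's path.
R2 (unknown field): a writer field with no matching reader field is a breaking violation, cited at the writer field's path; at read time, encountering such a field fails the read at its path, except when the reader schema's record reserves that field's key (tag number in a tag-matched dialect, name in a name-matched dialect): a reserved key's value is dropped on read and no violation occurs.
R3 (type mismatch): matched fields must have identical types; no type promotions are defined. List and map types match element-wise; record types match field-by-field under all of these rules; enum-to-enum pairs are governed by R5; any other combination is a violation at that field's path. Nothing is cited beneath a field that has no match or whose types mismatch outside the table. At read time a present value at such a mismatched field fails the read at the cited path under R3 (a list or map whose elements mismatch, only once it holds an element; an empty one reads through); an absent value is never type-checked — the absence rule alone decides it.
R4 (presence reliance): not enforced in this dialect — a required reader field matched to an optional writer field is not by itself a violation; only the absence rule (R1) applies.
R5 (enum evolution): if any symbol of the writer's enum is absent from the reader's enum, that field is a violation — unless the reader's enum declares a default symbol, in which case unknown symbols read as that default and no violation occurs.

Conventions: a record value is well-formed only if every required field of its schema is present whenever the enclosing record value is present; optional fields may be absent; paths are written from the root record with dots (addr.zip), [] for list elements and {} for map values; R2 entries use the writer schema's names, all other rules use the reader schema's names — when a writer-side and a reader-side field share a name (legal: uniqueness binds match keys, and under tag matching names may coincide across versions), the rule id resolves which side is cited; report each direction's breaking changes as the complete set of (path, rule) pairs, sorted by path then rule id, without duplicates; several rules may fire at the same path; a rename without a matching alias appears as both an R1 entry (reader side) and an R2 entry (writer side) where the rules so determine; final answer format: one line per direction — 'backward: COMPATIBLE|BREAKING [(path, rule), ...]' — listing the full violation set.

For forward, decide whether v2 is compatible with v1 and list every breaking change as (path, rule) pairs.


arrows below run writer -> reader for Account
forward analysis of Account with v1 as reader and v2 as writer:
  channel: paired with writer channel (Channel -> Channel; writer required)
  scores: paired with writer scores (list<float64> -> list<float64>; writer optional)
  attempts: paired with writer attempts (int64 -> int64; writer optional)
  duration: paired with writer duration (int32 -> int32; writer required)
  payload: paired with writer payload (bytes -> bytes; writer required)
  score: paired with writer score (float64 -> float32; writer required)
  label: paired with writer label (string -> string; writer optional)
  writer street: unknown to reader
  writer seq: unknown to reader
  R3 fires at score
  R2 fires at seq
  R2 fires at street
  forward on Account therefore BREAKING (3)

forward: BREAKING [(score, R3), (seq, R2), (street, R2)]


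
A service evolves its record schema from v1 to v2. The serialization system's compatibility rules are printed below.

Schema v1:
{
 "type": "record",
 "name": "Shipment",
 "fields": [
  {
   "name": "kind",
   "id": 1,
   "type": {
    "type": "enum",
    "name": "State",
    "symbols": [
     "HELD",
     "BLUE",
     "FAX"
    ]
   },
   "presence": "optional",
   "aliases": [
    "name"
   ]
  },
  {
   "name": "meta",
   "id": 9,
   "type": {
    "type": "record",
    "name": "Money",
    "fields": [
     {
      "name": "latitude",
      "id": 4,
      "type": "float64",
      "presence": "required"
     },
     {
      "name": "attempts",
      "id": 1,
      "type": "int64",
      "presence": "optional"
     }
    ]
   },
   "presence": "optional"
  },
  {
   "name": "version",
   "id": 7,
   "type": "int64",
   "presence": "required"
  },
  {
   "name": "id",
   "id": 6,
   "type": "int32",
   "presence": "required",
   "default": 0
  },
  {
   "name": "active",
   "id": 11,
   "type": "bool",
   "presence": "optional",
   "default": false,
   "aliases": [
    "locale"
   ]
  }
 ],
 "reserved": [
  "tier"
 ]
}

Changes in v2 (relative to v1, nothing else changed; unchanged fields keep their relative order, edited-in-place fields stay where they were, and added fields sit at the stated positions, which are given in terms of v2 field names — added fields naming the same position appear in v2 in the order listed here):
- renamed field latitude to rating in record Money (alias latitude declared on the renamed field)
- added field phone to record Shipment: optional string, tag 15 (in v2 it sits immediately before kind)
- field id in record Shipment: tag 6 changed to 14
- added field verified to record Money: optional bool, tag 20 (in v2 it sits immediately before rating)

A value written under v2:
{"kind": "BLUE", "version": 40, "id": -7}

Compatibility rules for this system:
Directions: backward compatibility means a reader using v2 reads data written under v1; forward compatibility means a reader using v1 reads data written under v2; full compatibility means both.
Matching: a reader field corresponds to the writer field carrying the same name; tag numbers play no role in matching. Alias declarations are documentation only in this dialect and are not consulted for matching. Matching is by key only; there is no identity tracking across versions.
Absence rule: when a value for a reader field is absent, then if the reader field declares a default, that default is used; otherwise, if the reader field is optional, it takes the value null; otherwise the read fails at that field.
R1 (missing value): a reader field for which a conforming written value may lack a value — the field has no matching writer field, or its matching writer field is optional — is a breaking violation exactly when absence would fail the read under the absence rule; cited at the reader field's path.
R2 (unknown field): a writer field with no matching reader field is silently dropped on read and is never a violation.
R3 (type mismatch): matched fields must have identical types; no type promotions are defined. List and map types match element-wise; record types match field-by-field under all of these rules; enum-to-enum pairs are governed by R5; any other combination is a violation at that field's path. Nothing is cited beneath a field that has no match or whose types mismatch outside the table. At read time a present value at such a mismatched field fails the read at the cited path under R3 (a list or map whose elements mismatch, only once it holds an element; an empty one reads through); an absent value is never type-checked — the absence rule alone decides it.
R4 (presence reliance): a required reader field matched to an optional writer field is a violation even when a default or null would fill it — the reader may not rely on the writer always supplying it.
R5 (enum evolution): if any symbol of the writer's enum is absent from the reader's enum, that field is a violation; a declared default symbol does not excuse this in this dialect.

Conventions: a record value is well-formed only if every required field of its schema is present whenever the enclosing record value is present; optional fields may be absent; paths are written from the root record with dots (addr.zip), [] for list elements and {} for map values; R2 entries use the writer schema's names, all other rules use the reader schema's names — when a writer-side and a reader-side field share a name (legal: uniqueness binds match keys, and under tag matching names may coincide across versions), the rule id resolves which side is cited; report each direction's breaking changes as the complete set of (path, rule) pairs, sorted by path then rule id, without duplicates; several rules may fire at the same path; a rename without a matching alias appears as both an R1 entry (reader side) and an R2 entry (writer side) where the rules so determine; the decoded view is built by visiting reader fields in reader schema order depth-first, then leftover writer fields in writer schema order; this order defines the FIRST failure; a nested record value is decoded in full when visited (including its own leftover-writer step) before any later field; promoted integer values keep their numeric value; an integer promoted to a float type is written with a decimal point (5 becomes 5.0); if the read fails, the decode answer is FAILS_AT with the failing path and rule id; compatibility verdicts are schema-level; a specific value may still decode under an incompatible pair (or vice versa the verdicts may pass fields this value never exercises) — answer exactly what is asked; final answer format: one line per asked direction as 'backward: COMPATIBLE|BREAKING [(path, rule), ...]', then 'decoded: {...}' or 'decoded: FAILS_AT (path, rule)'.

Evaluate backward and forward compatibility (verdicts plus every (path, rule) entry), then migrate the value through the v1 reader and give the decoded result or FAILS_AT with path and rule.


backward: BREAKING [(meta.rating, R1)]; forward: BREAKING [(meta.latitude, R1)]; decoded: {"kind": "BLUE", "meta": null, "version": 40, "id": -7, "active": false}

arrows below run writer -> reader for Shipment
checking backward for Shipment: reader v2 against writer v1:
  phone: no writer match
  kind <- kind (State -> State, writer optional)
  meta <- meta (Money -> Money, writer optional)
  version <- version (int64 -> int64, writer required)
  id <- id (int32 -> int32, writer required)
  active <- active (bool -> bool, writer optional)
  meta.verified: no writer match
  meta.rating: no writer match
  meta.attempts <- meta.attempts (int64 -> int64, writer optional)
  meta.latitude (writer side), unknown to reader
  violation R1 at meta.rating
  => backward: BREAKING (1)
checking forward for Shipment: reader v1 against writer v2:
  kind <- kind (State -> State, writer optional)
  meta <- meta (Money -> Money, writer optional)
  version <- version (int64 -> int64, writer required)
  id <- id (int32 -> int32, writer required)
  active <- active (bool -> bool, writer optional)
  phone (writer side), unknown to reader
  meta.latitude: no writer match
  meta.attempts <- meta.attempts (int64 -> int64, writer optional)
  meta.verified (writer side), unknown to reader
  meta.rating (writer side), unknown to reader
  violation R1 at meta.latitude
  => forward: BREAKING (1)
decode (reader v1):
  kind := "BLUE"
  meta := null (not supplied -> null)
  version := 40
  id := -7
  active := false (no value, default fills)
  => decoded: {"kind": "BLUE", "meta": null, "version": 40, "id": -7, "active": false}


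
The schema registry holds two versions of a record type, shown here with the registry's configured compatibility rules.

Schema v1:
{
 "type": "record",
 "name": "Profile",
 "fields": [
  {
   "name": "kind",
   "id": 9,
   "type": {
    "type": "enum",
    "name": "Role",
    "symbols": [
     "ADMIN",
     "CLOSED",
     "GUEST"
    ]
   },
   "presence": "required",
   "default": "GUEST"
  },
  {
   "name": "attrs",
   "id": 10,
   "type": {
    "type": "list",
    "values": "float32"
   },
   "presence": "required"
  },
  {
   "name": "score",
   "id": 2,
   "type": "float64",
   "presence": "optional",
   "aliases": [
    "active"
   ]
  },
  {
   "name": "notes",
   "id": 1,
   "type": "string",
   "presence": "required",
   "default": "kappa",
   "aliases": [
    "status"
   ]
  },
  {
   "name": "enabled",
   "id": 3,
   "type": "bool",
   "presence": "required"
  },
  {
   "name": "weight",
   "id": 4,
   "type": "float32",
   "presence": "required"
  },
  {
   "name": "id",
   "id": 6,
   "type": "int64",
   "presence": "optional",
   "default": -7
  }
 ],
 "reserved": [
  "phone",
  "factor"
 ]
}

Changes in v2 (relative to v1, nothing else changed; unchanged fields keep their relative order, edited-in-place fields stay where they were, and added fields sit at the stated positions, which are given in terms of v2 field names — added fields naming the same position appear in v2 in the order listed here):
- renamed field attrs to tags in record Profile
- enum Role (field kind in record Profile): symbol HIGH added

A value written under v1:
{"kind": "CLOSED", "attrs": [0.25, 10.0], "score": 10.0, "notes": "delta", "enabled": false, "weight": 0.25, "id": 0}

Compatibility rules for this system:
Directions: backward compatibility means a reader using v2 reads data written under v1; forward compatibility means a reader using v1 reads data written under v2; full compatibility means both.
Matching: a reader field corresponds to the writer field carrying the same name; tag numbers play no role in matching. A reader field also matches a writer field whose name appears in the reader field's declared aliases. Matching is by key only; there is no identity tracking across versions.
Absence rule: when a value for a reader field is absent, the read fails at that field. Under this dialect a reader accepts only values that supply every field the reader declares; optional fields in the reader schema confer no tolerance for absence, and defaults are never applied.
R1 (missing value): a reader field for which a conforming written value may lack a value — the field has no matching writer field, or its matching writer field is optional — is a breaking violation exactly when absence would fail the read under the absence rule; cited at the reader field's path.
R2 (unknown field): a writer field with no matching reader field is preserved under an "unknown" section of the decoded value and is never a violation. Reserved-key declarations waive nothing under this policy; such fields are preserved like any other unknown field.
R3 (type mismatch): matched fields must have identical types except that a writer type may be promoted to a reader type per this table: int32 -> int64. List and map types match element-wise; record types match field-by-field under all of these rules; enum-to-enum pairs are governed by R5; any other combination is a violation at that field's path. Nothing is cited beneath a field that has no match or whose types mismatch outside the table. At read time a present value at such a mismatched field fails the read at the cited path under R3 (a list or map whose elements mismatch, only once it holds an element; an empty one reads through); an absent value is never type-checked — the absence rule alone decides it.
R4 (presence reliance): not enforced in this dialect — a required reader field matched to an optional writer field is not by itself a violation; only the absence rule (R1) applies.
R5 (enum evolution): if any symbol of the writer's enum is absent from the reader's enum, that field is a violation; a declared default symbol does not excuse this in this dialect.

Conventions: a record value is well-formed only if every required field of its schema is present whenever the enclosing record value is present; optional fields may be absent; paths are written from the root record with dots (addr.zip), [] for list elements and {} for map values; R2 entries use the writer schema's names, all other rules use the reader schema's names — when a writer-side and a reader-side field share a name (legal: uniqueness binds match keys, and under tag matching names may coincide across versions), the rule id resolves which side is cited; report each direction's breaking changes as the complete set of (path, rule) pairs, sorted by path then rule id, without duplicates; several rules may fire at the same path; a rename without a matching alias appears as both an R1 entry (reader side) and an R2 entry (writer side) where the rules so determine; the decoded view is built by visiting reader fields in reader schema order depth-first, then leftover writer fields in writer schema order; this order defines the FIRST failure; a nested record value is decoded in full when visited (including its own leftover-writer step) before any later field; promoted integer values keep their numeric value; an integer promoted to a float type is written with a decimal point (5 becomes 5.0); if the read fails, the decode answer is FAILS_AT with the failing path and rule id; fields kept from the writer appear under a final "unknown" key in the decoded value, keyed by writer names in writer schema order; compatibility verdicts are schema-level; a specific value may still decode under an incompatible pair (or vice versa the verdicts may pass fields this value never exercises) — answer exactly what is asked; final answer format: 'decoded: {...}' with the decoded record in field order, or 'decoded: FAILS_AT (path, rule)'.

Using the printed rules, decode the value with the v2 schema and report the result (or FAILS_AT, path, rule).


in Profile below, arrows point writer -> reader
decode walk for Profile under reader schema v2:
  kind := "CLOSED"
  read fails at tags under R1 (no fill)
  => FAILS_AT (tags, R1)
the other Profile changes do not affect what is asked:
  enum Role (field kind in record Profile): symbol HIGH added -> changes Profile's schema-level verdicts only — the decode of this value is the same

decoded: FAILS_AT (tags, R1)


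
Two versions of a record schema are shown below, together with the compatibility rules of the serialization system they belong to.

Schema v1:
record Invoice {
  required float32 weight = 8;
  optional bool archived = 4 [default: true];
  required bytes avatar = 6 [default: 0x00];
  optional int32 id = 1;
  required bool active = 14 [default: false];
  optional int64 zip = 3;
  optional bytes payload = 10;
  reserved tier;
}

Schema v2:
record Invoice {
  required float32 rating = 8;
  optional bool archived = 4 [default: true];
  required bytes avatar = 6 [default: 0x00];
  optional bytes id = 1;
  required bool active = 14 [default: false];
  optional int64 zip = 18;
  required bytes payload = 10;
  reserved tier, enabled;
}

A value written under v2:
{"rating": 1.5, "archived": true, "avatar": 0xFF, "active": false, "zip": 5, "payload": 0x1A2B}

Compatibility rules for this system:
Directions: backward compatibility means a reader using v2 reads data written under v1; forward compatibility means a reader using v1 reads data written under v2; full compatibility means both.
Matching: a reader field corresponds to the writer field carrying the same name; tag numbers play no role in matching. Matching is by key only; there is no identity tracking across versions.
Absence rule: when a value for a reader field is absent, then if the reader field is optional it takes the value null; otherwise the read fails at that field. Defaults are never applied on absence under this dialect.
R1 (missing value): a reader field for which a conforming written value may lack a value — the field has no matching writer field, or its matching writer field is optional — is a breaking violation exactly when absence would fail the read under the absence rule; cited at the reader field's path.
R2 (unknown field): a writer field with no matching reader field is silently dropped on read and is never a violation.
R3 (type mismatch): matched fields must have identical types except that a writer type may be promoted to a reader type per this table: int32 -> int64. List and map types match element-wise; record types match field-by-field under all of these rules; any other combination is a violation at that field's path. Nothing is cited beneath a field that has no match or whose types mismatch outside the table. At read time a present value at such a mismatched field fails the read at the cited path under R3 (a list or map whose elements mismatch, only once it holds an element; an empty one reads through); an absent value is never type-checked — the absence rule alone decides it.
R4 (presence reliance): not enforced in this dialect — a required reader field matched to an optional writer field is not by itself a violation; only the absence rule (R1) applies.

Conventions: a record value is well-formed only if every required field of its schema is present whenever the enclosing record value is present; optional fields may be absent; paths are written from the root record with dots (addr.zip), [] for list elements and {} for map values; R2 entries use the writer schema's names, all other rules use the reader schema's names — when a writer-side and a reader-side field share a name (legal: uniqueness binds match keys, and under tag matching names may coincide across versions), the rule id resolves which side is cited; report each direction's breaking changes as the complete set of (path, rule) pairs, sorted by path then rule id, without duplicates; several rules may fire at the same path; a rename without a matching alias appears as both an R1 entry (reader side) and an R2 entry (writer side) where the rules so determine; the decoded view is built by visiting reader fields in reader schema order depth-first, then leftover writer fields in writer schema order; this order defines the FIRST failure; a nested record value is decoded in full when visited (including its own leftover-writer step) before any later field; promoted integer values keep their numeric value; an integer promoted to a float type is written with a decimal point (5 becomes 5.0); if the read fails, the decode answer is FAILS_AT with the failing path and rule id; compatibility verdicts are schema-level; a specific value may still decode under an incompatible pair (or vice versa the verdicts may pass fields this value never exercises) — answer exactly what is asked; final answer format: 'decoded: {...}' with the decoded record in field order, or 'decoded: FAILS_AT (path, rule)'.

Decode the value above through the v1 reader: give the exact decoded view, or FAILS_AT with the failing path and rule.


each type pair in Invoice: writer, then reader
decoding the Invoice value with the v1 reader:
  read fails at weight under R1 (no fill)
  => FAILS_AT (weight, R1)
the rest of the Invoice diff is inert for this question:
  field zip in record Invoice: tag 3 changed to 18 -> triggers nothing under the printed rules; the Invoice answer is the same either way
  field payload in record Invoice: optional changed to required -> shifts the Invoice verdicts, not this decode
  field id in record Invoice: type int32 changed to bytes -> shifts the Invoice verdicts, not this decode

decoded: FAILS_AT (weight, R1)


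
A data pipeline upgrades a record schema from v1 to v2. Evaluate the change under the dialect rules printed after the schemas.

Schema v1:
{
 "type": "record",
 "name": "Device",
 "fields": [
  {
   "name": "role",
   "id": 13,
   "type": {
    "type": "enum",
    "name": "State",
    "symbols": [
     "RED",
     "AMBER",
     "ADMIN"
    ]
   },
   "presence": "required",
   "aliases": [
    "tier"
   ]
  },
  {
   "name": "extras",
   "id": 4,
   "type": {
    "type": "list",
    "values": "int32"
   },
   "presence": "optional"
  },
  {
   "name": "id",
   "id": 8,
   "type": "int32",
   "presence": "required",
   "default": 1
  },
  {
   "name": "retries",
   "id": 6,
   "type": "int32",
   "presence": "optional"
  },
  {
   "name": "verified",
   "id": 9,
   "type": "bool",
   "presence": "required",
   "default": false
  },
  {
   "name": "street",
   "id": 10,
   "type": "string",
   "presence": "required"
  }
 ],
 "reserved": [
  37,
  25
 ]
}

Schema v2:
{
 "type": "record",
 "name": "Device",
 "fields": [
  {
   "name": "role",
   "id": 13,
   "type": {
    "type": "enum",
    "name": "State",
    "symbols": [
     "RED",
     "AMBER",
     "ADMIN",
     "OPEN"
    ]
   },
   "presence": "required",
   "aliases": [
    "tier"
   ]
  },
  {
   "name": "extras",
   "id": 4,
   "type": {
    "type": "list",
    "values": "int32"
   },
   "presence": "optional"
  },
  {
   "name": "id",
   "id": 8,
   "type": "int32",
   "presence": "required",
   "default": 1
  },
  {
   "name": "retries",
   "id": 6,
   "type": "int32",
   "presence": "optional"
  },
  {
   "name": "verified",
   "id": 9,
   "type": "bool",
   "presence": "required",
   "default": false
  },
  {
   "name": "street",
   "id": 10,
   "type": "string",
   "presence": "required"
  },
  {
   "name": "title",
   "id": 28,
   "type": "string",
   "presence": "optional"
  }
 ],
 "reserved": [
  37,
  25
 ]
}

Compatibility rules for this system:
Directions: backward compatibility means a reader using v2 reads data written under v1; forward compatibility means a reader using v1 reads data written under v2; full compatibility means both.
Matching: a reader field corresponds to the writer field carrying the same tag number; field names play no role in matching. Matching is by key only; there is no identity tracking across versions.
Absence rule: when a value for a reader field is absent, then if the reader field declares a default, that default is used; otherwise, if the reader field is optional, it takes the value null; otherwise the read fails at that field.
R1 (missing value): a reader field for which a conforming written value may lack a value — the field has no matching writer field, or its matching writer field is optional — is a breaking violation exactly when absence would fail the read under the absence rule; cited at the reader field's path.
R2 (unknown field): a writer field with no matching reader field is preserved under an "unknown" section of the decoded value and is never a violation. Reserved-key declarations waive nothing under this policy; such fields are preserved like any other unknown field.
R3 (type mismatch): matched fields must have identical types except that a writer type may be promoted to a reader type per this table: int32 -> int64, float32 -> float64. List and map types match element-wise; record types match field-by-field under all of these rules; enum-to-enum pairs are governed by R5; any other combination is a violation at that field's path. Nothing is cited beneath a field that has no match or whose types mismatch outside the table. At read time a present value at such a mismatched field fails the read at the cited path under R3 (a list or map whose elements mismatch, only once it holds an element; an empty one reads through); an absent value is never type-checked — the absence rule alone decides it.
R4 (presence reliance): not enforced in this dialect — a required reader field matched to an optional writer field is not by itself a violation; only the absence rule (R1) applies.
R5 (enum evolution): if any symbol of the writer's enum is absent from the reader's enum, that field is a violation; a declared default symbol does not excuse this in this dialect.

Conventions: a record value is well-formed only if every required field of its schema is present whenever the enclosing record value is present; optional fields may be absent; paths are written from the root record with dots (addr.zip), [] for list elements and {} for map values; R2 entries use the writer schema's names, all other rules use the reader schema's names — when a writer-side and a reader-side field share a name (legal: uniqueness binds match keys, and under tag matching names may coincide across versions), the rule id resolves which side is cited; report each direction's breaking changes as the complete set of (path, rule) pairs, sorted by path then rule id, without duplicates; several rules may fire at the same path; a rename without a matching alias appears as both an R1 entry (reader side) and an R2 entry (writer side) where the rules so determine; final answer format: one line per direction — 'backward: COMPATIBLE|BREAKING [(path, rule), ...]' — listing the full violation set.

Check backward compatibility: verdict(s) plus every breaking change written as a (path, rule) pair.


backward: COMPATIBLE []

arrows below run writer -> reader for Device
checking backward for Device: reader v2 against writer v1:
  role <- role (State -> State, writer required)
  extras <- extras (list<int32> -> list<int32>, writer optional)
  id <- id (int32 -> int32, writer required)
  retries <- retries (int32 -> int32, writer optional)
  verified <- verified (bool -> bool, writer required)
  street <- street (string -> string, writer required)
  title: no writer match
  => backward verdict for Device: COMPATIBLE, no violations
checking off the Device differences that do not matter here:
  enum State (field role in record Device): symbol OPEN added -> its effect on Device is confined to the forward direction, not asked
  added field title to record Device: optional string, tag 28 (in v2 it sits last) -> inert for the asked Device verdict: nothing fires


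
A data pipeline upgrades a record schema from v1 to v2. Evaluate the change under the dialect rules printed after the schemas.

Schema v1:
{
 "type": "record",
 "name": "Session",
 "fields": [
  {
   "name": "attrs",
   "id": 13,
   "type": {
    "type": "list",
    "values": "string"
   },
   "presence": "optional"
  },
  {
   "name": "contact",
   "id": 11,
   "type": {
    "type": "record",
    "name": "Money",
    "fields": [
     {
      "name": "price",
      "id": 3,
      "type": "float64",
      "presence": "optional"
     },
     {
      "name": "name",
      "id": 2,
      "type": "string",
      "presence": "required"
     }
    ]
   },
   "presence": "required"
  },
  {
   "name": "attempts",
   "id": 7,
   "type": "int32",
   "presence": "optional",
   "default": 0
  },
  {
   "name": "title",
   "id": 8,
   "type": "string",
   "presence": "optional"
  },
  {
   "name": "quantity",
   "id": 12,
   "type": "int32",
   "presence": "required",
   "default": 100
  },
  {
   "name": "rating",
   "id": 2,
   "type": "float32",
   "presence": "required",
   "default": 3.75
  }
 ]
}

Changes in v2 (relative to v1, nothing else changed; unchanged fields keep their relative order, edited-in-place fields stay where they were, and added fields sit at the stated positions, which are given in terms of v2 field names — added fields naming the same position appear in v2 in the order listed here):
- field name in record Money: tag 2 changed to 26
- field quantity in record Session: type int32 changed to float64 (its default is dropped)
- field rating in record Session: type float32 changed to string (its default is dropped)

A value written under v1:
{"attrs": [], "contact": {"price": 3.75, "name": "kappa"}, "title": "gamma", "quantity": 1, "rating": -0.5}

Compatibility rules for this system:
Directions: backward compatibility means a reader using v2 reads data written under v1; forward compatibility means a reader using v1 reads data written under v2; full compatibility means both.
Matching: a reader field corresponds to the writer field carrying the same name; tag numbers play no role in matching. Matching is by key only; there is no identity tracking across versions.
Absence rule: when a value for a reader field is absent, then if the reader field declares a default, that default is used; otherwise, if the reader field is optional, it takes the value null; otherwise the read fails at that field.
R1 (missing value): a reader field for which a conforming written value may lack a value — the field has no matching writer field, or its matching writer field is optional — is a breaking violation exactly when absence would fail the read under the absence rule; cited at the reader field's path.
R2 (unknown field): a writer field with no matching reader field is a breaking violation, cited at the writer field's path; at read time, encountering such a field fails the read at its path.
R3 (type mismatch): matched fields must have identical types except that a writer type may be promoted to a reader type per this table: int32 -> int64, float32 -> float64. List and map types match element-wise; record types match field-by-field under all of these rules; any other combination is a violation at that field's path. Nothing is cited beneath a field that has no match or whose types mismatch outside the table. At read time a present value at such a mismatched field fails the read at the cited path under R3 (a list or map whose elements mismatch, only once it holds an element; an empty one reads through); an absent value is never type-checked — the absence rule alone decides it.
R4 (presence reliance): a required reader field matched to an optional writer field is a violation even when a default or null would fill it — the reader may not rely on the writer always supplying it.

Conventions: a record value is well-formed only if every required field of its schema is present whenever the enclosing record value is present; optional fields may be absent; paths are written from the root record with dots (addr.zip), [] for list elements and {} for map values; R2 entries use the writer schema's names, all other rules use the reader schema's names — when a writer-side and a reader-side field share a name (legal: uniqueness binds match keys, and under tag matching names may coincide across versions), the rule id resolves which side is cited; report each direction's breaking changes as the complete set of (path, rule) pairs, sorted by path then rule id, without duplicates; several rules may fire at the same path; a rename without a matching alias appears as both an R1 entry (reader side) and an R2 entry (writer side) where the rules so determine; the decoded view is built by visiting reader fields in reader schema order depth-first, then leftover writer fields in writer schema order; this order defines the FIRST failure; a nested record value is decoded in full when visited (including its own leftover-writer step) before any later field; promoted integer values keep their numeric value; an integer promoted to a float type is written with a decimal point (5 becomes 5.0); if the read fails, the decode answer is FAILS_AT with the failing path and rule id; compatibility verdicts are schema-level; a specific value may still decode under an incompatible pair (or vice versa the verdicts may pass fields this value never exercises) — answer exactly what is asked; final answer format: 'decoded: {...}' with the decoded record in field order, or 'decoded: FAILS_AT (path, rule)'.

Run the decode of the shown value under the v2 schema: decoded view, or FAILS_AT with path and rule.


in Session below, arrows point writer -> reader
migrating the Session value to v2:
  attrs := []
  contact.price := 3.75
  contact.name := "kappa"
  attempts := 0 (missing; default applied)
  title := "gamma"
  read fails at quantity under R3
  => FAILS_AT (quantity, R3)
the other Session changes do not affect what is asked:
  field name in record Money: tag 2 changed to 26 -> triggers nothing under the printed rules; the Session answer is the same either way
  field rating in record Session: type float32 changed to string (its default is dropped) -> schema-level compatibility only; this Session value's decode is unchanged

decoded: FAILS_AT (quantity, R3)


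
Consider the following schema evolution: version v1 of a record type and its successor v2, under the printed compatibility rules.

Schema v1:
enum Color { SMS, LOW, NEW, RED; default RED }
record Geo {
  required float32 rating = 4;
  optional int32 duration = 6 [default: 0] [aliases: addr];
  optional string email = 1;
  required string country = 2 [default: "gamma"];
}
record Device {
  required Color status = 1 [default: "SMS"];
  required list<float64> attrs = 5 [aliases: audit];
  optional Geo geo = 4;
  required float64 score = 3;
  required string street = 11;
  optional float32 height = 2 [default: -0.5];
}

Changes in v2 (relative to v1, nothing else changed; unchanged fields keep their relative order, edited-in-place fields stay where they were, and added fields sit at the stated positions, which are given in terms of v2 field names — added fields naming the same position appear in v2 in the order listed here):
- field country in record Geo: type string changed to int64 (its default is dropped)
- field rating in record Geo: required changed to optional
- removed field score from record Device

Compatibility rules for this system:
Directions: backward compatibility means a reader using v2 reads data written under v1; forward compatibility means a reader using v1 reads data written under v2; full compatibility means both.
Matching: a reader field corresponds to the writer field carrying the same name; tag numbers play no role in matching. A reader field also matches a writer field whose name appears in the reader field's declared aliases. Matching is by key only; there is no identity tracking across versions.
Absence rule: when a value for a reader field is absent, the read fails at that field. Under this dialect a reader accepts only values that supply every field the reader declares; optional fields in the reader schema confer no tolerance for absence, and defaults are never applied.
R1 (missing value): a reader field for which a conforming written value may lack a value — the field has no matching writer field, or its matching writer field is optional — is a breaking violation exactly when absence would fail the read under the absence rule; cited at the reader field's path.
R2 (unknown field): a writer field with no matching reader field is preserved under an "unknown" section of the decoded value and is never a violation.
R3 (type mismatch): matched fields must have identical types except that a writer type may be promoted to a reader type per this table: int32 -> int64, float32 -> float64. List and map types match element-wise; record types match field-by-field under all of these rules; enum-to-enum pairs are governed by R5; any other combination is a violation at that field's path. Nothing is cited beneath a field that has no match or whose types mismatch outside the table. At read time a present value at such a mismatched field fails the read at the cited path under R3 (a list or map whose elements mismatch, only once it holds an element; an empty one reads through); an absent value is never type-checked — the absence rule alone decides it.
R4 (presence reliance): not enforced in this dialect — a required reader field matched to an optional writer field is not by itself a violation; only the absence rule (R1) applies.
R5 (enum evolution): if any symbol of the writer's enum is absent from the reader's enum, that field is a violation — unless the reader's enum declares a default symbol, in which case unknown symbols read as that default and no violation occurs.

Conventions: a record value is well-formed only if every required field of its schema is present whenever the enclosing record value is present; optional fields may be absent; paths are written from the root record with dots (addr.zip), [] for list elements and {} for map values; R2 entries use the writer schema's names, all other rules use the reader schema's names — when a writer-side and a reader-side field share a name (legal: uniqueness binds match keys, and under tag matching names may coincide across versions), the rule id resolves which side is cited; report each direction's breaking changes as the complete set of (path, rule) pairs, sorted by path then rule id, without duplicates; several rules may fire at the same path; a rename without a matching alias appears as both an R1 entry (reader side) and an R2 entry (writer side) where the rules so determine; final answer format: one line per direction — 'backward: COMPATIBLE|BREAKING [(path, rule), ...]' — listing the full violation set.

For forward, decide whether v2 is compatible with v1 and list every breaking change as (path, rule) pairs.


forward: BREAKING [(geo, R1), (geo.country, R3), (geo.duration, R1), (geo.email, R1), (geo.rating, R1), (height, R1), (score, R1)]

arrows below run writer -> reader for Device
forward analysis of Device with v1 as reader and v2 as writer:
  status: Color -> Color, writer required; from status
  attrs: list<float64> -> list<float64>, writer required; from attrs
  geo: Geo -> Geo, writer optional; from geo
  no writer field matches reader score
  street: string -> string, writer required; from street
  height: float32 -> float32, writer optional; from height
  geo.rating: float32 -> float32, writer optional; from geo.rating
  geo.duration: int32 -> int32, writer optional; from geo.duration
  geo.email: string -> string, writer optional; from geo.email
  geo.country: int64 -> string, writer required; from geo.country
  R1 fires at geo
  R3 fires at geo.country
  R1 fires at geo.duration
  R1 fires at geo.email
  R1 fires at geo.rating
  R1 fires at height
  R1 fires at score
  => forward: BREAKING (7)
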